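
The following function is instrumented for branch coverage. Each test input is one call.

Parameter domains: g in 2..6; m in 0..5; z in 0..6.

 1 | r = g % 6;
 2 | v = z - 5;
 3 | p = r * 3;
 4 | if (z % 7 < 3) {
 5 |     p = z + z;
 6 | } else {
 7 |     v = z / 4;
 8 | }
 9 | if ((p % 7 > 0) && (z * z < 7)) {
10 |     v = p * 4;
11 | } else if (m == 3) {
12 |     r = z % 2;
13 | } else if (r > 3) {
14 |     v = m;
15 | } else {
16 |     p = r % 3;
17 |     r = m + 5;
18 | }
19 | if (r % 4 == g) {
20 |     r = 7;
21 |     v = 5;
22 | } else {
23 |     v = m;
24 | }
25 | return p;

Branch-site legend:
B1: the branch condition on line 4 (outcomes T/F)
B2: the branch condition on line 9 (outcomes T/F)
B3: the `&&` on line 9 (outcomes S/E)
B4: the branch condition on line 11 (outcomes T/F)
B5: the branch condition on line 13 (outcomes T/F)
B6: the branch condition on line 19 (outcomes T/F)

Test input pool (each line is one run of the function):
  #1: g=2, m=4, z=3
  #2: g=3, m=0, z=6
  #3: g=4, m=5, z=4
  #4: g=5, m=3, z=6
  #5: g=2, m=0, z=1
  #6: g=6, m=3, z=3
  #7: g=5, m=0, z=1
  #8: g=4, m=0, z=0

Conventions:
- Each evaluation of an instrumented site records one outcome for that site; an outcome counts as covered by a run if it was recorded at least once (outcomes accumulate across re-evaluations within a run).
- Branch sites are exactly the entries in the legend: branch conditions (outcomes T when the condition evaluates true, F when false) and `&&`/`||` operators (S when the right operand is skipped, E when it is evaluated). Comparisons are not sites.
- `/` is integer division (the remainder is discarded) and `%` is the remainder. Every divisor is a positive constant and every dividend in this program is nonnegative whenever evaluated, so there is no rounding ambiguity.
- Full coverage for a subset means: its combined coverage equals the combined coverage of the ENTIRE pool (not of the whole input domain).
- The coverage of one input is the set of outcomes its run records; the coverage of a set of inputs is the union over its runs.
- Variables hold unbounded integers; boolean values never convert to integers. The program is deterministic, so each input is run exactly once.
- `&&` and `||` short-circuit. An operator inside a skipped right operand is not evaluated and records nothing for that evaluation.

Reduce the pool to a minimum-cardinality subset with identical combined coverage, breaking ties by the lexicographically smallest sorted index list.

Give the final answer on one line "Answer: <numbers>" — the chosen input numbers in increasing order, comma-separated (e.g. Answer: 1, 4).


input #1, g=2, m=4, z=3: events B1->F, B3->E, B2->F, B4->F, B5->F, B6->F; outcomes B1=F, B2=F, B3=E, B4=F, B5=F, B6=F
input #2, g=3, m=0, z=6: events B1->F, B3->E, B2->F, B4->F, B5->F, B6->F; outcomes B1=F, B2=F, B3=E, B4=F, B5=F, B6=F
input #3, g=4, m=5, z=4: events B1->F, B3->E, B2->F, B4->F, B5->T, B6->F; outcomes B1=F, B2=F, B3=E, B4=F, B5=T, B6=F
input #4, g=5, m=3, z=6: events B1->F, B3->E, B2->F, B4->T, B6->F; outcomes B1=F, B2=F, B3=E, B4=T, B6=F
input #5, g=2, m=0, z=1: events B1->T, B3->E, B2->T, B6->T; outcomes B1=T, B2=T, B3=E, B6=T
input #6, g=6, m=3, z=3: events B1->F, B3->S, B2->F, B4->T, B6->F; outcomes B1=F, B2=F, B3=S, B4=T, B6=F
input #7, g=5, m=0, z=1: events B1->T, B3->E, B2->T, B6->F; outcomes B1=T, B2=T, B3=E, B6=F
input #8, g=4, m=0, z=0: events B1->T, B3->S, B2->F, B4->F, B5->T, B6->F; outcomes B1=T, B2=F, B3=S, B4=F, B5=T, B6=F
union over all inputs: B1=T, B1=F, B2=T, B2=F, B3=S, B3=E, B4=T, B4=F, B5=T, B5=F, B6=T, B6=F (12 outcomes)
every size-1 subset falls short of the 12 outcomes (best: 6/12)
every size-2 subset falls short of the 12 outcomes (best: 9/12)
every size-3 subset falls short of the 12 outcomes (best: 11/12)
the canonical winner is {1, 3, 5, 6}: size 4, full 12-outcome coverage, earliest index list among size-4 covers
Answer: 1, 3, 5, 6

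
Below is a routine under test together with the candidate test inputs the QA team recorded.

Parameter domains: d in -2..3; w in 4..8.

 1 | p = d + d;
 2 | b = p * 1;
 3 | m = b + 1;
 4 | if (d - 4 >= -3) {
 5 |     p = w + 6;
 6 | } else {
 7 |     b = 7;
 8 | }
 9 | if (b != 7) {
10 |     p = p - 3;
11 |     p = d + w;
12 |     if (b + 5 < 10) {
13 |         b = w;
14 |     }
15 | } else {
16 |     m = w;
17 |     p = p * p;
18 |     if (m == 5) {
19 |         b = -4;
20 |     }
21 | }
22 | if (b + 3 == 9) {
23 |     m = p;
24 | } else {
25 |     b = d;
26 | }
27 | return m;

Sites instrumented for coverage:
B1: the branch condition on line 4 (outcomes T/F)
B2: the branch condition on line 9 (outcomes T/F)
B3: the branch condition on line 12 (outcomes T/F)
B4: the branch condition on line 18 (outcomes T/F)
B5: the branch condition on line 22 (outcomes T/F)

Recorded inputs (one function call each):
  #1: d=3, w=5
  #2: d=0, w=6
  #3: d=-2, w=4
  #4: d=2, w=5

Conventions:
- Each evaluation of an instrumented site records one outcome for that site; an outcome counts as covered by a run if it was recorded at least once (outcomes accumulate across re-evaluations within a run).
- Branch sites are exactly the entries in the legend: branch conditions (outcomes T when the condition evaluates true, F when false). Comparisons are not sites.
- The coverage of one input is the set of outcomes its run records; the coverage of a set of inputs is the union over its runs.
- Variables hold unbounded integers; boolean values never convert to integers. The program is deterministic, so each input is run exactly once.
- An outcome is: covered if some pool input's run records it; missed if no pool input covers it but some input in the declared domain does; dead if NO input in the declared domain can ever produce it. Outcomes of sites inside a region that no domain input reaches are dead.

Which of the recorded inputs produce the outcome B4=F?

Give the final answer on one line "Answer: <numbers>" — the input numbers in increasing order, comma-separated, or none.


input #1 (d=3, w=5): never hits B4=F
input #2 (d=0, w=6): hits B4=F
input #3 (d=-2, w=4): hits B4=F
input #4 (d=2, w=5): never hits B4=F
Answer: 2, 3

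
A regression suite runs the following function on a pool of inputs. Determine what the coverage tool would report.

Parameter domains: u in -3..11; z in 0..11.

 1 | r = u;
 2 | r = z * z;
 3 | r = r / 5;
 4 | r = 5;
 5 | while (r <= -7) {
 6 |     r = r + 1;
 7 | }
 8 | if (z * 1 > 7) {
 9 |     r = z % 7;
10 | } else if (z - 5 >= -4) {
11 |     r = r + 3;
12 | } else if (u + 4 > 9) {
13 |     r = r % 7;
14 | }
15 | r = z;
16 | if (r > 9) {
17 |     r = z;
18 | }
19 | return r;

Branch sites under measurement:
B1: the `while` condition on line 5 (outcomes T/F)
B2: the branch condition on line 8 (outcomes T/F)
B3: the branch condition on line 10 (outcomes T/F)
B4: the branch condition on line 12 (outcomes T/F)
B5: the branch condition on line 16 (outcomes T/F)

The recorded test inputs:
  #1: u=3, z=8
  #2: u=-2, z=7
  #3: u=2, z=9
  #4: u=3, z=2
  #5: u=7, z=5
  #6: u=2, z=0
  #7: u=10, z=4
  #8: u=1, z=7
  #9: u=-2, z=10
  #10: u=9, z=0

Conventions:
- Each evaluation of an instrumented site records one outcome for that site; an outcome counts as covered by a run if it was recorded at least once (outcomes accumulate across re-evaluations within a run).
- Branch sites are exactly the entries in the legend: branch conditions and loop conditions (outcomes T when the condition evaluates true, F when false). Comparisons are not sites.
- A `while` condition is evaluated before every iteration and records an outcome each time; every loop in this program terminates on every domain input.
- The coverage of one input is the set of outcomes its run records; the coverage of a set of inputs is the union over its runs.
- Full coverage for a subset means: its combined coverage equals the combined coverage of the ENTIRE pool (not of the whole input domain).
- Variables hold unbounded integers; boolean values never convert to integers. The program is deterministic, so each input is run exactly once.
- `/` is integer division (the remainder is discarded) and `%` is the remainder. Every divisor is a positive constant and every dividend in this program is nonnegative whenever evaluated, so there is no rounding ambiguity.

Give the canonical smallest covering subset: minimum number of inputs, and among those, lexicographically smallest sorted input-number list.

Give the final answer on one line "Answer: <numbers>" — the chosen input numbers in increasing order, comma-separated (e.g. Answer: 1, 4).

#1 (u=3, z=8) -> B1->F, B2->T, B5->F; covered: B1=F, B2=T, B5=F
#2 (u=-2, z=7) -> B1->F, B2->F, B3->T, B5->F; covered: B1=F, B2=F, B3=T, B5=F
#3 (u=2, z=9) -> B1->F, B2->T, B5->F; covered: B1=F, B2=T, B5=F
#4 (u=3, z=2) -> B1->F, B2->F, B3->T, B5->F; covered: B1=F, B2=F, B3=T, B5=F
#5 (u=7, z=5) -> B1->F, B2->F, B3->T, B5->F; covered: B1=F, B2=F, B3=T, B5=F
#6 (u=2, z=0) -> B1->F, B2->F, B3->F, B4->F, B5->F; covered: B1=F, B2=F, B3=F, B4=F, B5=F
#7 (u=10, z=4) -> B1->F, B2->F, B3->T, B5->F; covered: B1=F, B2=F, B3=T, B5=F
#8 (u=1, z=7) -> B1->F, B2->F, B3->T, B5->F; covered: B1=F, B2=F, B3=T, B5=F
#9 (u=-2, z=10) -> B1->F, B2->T, B5->T; covered: B1=F, B2=T, B5=T
#10 (u=9, z=0) -> B1->F, B2->F, B3->F, B4->T, B5->F; covered: B1=F, B2=F, B3=F, B4=T, B5=F
together the pool reaches 9 outcomes: B1=F, B2=T, B2=F, B3=T, B3=F, B4=T, B4=F, B5=T, B5=F
size 1 is not enough: best union over all size-1 subsets is 5/9
size 2 is not enough: best union over all size-2 subsets is 7/9
size 3 is not enough: best union over all size-3 subsets is 8/9
size 4: inputs {2, 6, 9, 10} cover all 9 outcomes, and no lexicographically smaller subset of this size does

Answer: 2, 6, 9, 10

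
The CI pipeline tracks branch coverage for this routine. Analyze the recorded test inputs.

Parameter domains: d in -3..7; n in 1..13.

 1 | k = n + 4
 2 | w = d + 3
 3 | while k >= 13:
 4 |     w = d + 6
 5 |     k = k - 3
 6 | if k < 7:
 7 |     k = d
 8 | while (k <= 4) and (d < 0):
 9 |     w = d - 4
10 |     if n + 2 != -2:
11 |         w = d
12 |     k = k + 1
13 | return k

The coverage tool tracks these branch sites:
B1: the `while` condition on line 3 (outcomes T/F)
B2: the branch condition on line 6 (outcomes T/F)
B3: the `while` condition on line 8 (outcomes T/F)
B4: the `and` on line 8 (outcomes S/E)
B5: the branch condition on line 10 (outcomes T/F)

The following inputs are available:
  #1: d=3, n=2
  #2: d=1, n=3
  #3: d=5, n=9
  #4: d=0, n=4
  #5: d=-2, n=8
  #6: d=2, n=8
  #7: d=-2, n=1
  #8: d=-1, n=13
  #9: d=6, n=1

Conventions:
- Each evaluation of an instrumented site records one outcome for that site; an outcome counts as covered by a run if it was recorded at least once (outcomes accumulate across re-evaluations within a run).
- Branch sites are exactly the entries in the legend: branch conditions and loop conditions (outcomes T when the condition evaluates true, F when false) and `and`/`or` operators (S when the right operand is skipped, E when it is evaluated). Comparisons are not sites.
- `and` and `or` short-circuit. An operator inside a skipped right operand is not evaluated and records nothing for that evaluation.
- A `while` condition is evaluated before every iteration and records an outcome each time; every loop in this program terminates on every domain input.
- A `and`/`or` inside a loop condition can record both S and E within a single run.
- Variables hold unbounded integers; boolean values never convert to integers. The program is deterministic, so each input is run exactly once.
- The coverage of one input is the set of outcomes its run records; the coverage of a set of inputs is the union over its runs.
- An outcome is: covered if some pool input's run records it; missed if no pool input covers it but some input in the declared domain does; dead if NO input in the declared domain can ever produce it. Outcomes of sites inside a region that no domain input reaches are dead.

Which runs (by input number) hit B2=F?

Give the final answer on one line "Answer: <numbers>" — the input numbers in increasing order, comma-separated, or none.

input #1 (d=3, n=2): never hits B2=F
input #2 (d=1, n=3): hits B2=F
input #3 (d=5, n=9): hits B2=F
input #4 (d=0, n=4): hits B2=F
input #5 (d=-2, n=8): hits B2=F
input #6 (d=2, n=8): hits B2=F
input #7 (d=-2, n=1): never hits B2=F
input #8 (d=-1, n=13): hits B2=F
input #9 (d=6, n=1): never hits B2=F

Answer: 2, 3, 4, 5, 6, 8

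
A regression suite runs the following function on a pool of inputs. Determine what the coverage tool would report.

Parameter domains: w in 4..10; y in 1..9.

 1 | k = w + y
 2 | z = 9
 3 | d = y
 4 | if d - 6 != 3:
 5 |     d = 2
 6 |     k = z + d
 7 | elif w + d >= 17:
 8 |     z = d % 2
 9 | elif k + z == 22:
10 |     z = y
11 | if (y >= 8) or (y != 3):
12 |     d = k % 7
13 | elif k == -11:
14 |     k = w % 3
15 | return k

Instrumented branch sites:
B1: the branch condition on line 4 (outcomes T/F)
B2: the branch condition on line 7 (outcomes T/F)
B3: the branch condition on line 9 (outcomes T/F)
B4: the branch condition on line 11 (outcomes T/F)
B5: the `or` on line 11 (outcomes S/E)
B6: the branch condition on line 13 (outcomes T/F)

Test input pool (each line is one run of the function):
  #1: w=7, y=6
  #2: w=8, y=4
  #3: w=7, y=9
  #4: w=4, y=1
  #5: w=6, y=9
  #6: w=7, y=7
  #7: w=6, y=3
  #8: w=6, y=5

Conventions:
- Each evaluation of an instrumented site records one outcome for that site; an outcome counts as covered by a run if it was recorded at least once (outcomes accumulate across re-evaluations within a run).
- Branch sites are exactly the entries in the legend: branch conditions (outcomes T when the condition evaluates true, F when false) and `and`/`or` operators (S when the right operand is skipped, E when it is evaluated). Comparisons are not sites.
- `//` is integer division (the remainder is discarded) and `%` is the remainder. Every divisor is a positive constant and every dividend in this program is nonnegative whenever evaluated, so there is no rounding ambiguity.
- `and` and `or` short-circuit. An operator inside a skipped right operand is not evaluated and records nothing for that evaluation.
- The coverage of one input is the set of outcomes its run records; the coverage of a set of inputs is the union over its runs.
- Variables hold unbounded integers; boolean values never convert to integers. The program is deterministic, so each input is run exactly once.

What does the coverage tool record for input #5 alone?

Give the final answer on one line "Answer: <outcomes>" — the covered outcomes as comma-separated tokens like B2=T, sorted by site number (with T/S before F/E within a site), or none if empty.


Tracing the run of input #5 (w=6, y=9):
  B1->F, B2->F, B3->F, B5->S, B4->T
deduplicating events, the covered set is: B1=F, B2=F, B3=F, B4=T, B5=S
Answer: B1=F, B2=F, B3=F, B4=T, B5=S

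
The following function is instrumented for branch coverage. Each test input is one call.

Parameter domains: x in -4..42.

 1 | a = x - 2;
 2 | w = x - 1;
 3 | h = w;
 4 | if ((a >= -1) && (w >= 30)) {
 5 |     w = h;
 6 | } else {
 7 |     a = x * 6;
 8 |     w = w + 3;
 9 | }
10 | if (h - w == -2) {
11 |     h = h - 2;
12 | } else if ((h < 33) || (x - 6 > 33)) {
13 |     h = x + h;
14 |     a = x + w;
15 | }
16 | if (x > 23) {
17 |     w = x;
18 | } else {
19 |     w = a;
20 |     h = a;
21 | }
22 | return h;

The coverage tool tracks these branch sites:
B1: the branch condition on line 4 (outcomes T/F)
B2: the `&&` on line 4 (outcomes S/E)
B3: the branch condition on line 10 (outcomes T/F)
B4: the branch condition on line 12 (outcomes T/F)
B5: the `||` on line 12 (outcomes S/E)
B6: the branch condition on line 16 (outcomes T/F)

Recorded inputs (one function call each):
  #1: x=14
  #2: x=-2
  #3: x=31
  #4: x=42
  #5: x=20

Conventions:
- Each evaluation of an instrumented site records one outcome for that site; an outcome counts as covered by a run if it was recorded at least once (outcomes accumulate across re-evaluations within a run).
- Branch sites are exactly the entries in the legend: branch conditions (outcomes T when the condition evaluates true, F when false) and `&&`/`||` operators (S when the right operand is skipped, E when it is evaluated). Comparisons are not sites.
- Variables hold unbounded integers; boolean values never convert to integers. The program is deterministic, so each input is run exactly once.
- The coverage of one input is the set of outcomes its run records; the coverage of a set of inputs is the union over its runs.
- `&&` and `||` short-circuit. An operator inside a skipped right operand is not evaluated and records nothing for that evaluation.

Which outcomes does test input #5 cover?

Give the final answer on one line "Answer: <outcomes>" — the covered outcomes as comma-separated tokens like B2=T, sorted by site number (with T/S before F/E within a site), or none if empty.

Event log for input #5 (x=20):
  B2->E, B1->F, B3->F, B5->S, B4->T, B6->F
as a set, this run covers: B1=F, B2=E, B3=F, B4=T, B5=S, B6=F

Answer: B1=F, B2=E, B3=F, B4=T, B5=S, B6=F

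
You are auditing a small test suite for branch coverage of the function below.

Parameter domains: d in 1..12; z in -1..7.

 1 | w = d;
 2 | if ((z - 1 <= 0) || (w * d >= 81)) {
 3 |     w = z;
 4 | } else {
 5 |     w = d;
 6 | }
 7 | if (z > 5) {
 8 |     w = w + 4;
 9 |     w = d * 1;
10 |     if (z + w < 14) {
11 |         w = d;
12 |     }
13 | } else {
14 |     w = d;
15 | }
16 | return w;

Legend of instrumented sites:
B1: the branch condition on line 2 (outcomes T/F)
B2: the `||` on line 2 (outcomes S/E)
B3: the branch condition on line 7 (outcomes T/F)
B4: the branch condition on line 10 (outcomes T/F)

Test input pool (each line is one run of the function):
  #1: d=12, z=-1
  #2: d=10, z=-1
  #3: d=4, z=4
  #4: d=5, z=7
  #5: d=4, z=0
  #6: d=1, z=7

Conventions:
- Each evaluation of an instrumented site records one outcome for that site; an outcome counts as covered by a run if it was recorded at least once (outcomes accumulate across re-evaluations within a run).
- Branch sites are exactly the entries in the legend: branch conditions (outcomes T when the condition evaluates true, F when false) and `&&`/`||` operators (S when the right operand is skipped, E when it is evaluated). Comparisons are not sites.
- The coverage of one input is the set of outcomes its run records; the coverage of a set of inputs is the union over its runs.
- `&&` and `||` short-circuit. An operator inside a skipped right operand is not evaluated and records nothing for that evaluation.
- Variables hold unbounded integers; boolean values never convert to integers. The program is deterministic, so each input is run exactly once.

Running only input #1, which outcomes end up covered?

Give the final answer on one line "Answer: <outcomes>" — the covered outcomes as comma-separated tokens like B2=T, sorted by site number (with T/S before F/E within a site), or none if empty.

Simulating input #1 (d=12, z=-1) step by step:
  B2->S, B1->T, B3->F
deduplicating events, the covered set is: B1=T, B2=S, B3=F

Answer: B1=T, B2=S, B3=F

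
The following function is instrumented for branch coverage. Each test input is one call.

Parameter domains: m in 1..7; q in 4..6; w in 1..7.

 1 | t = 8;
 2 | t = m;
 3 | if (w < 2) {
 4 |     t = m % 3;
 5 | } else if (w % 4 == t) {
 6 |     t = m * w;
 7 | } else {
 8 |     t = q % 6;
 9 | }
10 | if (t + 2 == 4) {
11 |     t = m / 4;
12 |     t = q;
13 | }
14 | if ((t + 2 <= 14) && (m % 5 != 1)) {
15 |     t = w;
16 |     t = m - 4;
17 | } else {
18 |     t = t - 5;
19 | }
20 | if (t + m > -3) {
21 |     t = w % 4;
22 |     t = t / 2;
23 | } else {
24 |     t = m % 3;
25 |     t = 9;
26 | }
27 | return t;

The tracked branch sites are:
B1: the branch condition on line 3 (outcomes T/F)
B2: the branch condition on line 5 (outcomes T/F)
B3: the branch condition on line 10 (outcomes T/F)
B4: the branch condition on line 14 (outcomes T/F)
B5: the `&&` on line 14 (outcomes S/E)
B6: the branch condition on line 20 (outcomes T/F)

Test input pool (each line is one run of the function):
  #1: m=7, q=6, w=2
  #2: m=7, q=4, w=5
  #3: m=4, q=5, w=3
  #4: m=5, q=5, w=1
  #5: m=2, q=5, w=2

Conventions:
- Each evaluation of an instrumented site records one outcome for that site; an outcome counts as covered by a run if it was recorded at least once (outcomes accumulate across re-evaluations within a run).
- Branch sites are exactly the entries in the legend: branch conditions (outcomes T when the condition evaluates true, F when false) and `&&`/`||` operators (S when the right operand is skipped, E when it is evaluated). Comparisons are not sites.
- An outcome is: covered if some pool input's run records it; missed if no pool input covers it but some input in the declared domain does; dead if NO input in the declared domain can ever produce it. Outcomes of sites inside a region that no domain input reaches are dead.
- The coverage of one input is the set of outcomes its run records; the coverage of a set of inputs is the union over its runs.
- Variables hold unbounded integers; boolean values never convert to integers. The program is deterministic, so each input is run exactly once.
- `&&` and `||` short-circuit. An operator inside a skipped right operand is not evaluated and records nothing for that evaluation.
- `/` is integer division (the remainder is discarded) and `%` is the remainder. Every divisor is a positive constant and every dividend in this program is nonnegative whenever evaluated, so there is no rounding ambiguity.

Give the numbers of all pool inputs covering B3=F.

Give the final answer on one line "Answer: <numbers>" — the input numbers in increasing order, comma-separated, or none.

input #1 (m=7, q=6, w=2): hits B3=F
input #2 (m=7, q=4, w=5): hits B3=F
input #3 (m=4, q=5, w=3): hits B3=F
input #4 (m=5, q=5, w=1): never hits B3=F
input #5 (m=2, q=5, w=2): hits B3=F

Answer: 1, 2, 3, 5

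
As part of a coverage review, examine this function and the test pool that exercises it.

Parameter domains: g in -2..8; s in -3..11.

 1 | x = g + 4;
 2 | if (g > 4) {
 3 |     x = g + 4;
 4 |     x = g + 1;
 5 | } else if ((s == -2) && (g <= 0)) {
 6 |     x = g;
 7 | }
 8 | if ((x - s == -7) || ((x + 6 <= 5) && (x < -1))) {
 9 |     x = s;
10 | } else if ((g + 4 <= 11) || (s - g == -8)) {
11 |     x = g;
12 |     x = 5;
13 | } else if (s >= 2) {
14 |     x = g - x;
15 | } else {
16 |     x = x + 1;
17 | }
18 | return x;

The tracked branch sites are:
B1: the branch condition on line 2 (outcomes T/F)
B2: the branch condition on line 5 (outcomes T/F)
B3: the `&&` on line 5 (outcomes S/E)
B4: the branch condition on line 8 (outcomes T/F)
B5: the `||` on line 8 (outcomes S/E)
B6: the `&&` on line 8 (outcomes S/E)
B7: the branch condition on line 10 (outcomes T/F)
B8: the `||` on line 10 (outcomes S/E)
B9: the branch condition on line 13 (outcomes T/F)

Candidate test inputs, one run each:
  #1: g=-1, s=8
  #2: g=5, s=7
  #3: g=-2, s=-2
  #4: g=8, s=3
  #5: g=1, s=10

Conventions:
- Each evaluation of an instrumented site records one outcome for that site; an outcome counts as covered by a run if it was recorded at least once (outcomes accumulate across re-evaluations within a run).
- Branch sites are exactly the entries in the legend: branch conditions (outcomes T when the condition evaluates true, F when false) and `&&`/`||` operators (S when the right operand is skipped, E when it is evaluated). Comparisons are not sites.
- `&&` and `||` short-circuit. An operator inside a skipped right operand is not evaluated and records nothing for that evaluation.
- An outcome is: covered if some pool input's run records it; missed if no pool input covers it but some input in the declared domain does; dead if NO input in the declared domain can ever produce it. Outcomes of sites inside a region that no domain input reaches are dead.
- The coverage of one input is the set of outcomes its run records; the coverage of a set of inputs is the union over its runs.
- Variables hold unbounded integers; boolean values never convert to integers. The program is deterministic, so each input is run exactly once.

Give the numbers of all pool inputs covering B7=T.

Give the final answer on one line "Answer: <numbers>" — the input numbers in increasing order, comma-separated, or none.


input #1 (g=-1, s=8): covers B7=T
input #2 (g=5, s=7): covers B7=T
input #3 (g=-2, s=-2): misses B7=T
input #4 (g=8, s=3): misses B7=T
input #5 (g=1, s=10): covers B7=T
Answer: 1, 2, 5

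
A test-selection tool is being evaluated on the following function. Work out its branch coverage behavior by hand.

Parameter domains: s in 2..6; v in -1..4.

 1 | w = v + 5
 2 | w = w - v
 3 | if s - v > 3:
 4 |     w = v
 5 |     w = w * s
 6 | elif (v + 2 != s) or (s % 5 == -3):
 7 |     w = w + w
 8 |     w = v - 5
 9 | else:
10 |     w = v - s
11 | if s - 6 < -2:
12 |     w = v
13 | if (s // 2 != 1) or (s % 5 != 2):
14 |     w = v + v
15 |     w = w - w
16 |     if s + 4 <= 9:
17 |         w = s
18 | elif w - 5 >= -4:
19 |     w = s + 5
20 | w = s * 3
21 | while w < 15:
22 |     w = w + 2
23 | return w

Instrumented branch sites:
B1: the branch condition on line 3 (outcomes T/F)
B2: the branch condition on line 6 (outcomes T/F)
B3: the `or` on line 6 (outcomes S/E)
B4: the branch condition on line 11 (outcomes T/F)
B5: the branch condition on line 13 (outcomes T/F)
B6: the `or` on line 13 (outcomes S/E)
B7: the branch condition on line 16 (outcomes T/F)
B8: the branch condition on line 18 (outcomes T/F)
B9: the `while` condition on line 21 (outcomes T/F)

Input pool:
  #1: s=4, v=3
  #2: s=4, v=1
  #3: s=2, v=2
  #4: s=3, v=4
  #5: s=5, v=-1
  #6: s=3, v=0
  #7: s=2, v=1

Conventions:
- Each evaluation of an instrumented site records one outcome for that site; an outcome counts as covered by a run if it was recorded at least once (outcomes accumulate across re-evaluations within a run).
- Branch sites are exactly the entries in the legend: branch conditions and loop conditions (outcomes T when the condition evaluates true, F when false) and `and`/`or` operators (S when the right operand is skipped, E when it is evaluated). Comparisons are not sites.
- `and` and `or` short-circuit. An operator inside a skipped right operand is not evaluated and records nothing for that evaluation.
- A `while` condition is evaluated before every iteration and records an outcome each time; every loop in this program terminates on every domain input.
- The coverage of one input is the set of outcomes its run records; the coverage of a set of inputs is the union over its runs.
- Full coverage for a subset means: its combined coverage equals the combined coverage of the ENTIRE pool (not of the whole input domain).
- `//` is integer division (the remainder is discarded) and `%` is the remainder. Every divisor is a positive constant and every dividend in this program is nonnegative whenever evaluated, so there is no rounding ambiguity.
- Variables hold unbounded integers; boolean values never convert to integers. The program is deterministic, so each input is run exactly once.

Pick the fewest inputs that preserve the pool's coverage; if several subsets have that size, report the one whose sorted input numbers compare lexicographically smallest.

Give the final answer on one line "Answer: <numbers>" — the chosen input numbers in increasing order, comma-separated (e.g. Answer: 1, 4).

test 1 (s=4, v=3) fires B1->F, B3->S, B2->T, B4->F, B6->S, B5->T, B7->T, B9->T, B9->T, B9->F; hits B1=F, B2=T, B3=S, B4=F, B5=T, B6=S, B7=T, B9=T, B9=F
test 2 (s=4, v=1) fires B1->F, B3->S, B2->T, B4->F, B6->S, B5->T, B7->T, B9->T, B9->T, B9->F; hits B1=F, B2=T, B3=S, B4=F, B5=T, B6=S, B7=T, B9=T, B9=F
test 3 (s=2, v=2) fires B1->F, B3->S, B2->T, B4->T, B6->E, B5->F, B8->T, B9->T, B9->T, B9->T, B9->T, B9->T, B9->F; hits B1=F, B2=T, B3=S, B4=T, B5=F, B6=E, B8=T, B9=T, B9=F
test 4 (s=3, v=4) fires B1->F, B3->S, B2->T, B4->T, B6->E, B5->T, B7->T, B9->T, B9->T, B9->T, B9->F; hits B1=F, B2=T, B3=S, B4=T, B5=T, B6=E, B7=T, B9=T, B9=F
test 5 (s=5, v=-1) fires B1->T, B4->F, B6->S, B5->T, B7->T, B9->F; hits B1=T, B4=F, B5=T, B6=S, B7=T, B9=F
test 6 (s=3, v=0) fires B1->F, B3->S, B2->T, B4->T, B6->E, B5->T, B7->T, B9->T, B9->T, B9->T, B9->F; hits B1=F, B2=T, B3=S, B4=T, B5=T, B6=E, B7=T, B9=T, B9=F
test 7 (s=2, v=1) fires B1->F, B3->S, B2->T, B4->T, B6->E, B5->F, B8->T, B9->T, B9->T, B9->T, B9->T, B9->T, B9->F; hits B1=F, B2=T, B3=S, B4=T, B5=F, B6=E, B8=T, B9=T, B9=F
union over all inputs: B1=T, B1=F, B2=T, B3=S, B4=T, B4=F, B5=T, B5=F, B6=S, B6=E, B7=T, B8=T, B9=T, B9=F (14 outcomes)
size 1 is not enough: best union over all size-1 subsets is 9/14
the canonical winner is {3, 5}: size 2, full 14-outcome coverage, earliest index list among size-2 covers

Answer: 3, 5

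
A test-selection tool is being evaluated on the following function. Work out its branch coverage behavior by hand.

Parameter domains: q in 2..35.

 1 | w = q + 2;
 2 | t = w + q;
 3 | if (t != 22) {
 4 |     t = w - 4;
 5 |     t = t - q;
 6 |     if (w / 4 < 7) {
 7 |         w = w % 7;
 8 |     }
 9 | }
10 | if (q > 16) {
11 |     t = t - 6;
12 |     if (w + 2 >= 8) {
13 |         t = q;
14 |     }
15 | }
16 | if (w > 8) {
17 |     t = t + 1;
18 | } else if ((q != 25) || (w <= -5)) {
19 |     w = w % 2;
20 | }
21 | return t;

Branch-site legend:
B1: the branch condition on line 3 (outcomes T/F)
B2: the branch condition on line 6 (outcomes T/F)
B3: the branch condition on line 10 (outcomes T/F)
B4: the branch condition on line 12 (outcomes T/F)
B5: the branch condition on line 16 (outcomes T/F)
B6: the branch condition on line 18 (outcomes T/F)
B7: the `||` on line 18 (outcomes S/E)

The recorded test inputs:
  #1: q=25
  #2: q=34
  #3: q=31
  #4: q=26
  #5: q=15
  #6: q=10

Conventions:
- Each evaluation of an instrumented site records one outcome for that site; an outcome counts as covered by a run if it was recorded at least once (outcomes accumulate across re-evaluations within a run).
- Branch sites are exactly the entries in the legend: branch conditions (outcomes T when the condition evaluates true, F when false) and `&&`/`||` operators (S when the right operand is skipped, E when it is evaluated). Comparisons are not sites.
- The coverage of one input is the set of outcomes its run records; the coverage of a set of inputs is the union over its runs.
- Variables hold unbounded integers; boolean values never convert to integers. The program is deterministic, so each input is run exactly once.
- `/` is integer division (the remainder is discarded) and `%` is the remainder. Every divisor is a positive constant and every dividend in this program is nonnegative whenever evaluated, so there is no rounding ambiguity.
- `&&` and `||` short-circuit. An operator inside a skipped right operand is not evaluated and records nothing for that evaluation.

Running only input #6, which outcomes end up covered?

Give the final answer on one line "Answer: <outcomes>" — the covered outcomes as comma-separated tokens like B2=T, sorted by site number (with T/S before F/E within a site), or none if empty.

Tracing the run of input #6 (q=10):
  B1->F, B3->F, B5->T
distinct outcomes covered: B1=F, B3=F, B5=T

Answer: B1=F, B3=F, B5=T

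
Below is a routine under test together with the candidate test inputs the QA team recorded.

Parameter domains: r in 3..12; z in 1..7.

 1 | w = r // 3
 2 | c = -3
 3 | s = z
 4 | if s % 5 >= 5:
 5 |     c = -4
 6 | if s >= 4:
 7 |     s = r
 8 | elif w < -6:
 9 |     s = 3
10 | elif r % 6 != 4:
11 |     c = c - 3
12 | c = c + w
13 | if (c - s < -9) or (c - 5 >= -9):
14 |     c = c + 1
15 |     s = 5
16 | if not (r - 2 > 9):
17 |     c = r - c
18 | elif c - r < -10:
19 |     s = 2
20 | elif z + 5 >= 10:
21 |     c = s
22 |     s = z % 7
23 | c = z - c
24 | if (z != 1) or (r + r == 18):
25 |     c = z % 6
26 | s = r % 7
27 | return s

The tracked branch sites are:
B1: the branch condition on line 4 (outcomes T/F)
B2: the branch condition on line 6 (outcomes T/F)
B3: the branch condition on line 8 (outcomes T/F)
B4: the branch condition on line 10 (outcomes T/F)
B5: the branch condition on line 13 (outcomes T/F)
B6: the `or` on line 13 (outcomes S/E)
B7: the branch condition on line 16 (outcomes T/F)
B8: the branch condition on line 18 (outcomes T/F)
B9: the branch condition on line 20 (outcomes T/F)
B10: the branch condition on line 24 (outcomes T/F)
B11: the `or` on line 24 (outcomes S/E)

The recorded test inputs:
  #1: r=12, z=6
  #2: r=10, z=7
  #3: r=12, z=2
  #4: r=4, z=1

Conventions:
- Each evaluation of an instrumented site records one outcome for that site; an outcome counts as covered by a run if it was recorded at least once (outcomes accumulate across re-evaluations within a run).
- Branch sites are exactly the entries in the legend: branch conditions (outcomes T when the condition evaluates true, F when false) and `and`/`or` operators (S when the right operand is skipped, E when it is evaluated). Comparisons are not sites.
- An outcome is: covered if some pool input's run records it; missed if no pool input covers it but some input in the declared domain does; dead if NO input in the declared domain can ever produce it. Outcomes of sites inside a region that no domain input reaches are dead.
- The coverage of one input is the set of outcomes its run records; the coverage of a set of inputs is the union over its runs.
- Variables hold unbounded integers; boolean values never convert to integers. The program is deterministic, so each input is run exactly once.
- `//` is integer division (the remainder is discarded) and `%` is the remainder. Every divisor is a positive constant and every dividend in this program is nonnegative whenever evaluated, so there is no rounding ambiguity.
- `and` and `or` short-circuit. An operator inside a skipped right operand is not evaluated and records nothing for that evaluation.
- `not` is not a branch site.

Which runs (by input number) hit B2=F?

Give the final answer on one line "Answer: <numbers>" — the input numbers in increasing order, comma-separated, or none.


input #1 (r=12, z=6): does not record B2=F
input #2 (r=10, z=7): does not record B2=F
input #3 (r=12, z=2): records B2=F
input #4 (r=4, z=1): records B2=F
Answer: 3, 4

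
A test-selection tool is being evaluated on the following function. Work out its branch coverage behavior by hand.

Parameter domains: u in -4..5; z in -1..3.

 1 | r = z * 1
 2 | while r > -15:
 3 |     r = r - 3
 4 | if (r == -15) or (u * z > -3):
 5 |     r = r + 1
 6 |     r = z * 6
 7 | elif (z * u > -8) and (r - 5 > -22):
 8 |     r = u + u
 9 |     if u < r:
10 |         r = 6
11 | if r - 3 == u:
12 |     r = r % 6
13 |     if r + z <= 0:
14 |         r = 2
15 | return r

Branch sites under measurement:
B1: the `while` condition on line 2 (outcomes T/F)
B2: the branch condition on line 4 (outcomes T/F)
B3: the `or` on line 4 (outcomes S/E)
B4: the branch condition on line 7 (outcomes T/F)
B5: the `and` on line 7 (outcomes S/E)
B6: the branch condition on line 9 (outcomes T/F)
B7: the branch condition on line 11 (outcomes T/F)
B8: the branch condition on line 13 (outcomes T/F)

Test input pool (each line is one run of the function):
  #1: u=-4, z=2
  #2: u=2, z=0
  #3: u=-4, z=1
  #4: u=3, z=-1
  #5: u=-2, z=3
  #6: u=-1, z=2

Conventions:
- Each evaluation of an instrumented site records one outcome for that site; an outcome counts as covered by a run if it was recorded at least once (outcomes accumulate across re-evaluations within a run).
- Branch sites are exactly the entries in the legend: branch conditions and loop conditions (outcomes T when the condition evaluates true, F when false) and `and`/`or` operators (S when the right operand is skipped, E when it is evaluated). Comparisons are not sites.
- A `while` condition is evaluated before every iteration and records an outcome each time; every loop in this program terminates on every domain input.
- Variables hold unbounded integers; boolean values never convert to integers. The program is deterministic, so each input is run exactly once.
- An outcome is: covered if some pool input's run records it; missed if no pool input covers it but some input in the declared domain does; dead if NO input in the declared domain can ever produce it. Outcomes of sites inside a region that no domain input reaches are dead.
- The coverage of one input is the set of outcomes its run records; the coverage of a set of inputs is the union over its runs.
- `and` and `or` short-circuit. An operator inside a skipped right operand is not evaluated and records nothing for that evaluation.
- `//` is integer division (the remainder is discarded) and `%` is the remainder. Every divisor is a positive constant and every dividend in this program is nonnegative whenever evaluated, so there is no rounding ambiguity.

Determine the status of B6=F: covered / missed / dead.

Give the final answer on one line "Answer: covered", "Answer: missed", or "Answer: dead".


no pool input records B6=F
but domain input (u=-3, z=2) does record it -> reachable, so missed
Answer: missed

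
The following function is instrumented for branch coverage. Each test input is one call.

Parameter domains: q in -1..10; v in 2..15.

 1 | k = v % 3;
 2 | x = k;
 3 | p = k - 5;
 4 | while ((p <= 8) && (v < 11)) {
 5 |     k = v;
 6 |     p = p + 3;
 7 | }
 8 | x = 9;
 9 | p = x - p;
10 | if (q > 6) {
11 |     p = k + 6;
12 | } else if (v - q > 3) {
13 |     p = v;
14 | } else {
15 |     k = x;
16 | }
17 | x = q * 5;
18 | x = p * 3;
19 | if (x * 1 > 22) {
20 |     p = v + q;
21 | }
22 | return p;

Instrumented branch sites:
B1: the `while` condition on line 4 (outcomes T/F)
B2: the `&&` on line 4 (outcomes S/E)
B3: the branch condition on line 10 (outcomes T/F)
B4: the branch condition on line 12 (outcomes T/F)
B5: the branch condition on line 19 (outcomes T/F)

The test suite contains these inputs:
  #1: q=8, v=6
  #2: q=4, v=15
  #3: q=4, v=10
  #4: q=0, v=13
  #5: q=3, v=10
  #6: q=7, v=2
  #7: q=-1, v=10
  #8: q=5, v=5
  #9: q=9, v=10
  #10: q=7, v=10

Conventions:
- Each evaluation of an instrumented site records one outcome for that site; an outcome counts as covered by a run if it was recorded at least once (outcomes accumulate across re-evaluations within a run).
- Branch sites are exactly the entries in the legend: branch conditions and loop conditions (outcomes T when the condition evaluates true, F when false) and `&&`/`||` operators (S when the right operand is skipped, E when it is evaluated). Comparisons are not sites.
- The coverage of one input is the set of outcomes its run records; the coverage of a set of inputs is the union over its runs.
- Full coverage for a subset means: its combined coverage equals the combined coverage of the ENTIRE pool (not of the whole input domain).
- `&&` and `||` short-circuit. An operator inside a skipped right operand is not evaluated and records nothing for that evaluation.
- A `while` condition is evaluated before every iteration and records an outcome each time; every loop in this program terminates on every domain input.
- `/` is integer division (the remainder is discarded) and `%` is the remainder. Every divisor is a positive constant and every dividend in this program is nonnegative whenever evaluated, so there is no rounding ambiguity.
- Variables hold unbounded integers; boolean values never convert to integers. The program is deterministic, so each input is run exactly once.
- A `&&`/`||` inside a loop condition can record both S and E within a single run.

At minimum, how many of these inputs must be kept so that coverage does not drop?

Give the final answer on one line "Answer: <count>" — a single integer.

test 1 (q=8, v=6) fires B2->E, B1->T, B2->E, B1->T, B2->E, B1->T, B2->E, B1->T, B2->E, B1->T, B2->S, B1->F, B3->T, B5->T; hits B1=T, B1=F, B2=S, B2=E, B3=T, B5=T
test 2 (q=4, v=15) fires B2->E, B1->F, B3->F, B4->T, B5->T; hits B1=F, B2=E, B3=F, B4=T, B5=T
test 3 (q=4, v=10) fires B2->E, B1->T, B2->E, B1->T, B2->E, B1->T, B2->E, B1->T, B2->E, B1->T, B2->S, B1->F, B3->F, B4->T, ...; hits B1=T, B1=F, B2=S, B2=E, B3=F, B4=T, B5=T
test 4 (q=0, v=13) fires B2->E, B1->F, B3->F, B4->T, B5->T; hits B1=F, B2=E, B3=F, B4=T, B5=T
test 5 (q=3, v=10) fires B2->E, B1->T, B2->E, B1->T, B2->E, B1->T, B2->E, B1->T, B2->E, B1->T, B2->S, B1->F, B3->F, B4->T, ...; hits B1=T, B1=F, B2=S, B2=E, B3=F, B4=T, B5=T
test 6 (q=7, v=2) fires B2->E, B1->T, B2->E, B1->T, B2->E, B1->T, B2->E, B1->T, B2->S, B1->F, B3->T, B5->T; hits B1=T, B1=F, B2=S, B2=E, B3=T, B5=T
test 7 (q=-1, v=10) fires B2->E, B1->T, B2->E, B1->T, B2->E, B1->T, B2->E, B1->T, B2->E, B1->T, B2->S, B1->F, B3->F, B4->T, ...; hits B1=T, B1=F, B2=S, B2=E, B3=F, B4=T, B5=T
test 8 (q=5, v=5) fires B2->E, B1->T, B2->E, B1->T, B2->E, B1->T, B2->E, B1->T, B2->S, B1->F, B3->F, B4->F, B5->F; hits B1=T, B1=F, B2=S, B2=E, B3=F, B4=F, B5=F
test 9 (q=9, v=10) fires B2->E, B1->T, B2->E, B1->T, B2->E, B1->T, B2->E, B1->T, B2->E, B1->T, B2->S, B1->F, B3->T, B5->T; hits B1=T, B1=F, B2=S, B2=E, B3=T, B5=T
test 10 (q=7, v=10) fires B2->E, B1->T, B2->E, B1->T, B2->E, B1->T, B2->E, B1->T, B2->E, B1->T, B2->S, B1->F, B3->T, B5->T; hits B1=T, B1=F, B2=S, B2=E, B3=T, B5=T
the full pool covers 10 outcomes: B1=T, B1=F, B2=S, B2=E, B3=T, B3=F, B4=T, B4=F, B5=T, B5=F
every size-1 subset falls short of the 10 outcomes (best: 7/10)
every size-2 subset falls short of the 10 outcomes (best: 9/10)
inputs {1, 2, 8} (size 3) cover everything; no size-3 subset with a lexicographically smaller index list covers all 10

Answer: 3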